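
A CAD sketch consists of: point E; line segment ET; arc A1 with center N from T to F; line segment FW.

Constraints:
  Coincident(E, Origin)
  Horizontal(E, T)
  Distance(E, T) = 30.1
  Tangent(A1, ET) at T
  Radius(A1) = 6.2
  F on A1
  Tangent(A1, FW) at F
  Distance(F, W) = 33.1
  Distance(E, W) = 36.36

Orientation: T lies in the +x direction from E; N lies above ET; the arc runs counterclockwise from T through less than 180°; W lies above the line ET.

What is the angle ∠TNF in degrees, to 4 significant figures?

133.7°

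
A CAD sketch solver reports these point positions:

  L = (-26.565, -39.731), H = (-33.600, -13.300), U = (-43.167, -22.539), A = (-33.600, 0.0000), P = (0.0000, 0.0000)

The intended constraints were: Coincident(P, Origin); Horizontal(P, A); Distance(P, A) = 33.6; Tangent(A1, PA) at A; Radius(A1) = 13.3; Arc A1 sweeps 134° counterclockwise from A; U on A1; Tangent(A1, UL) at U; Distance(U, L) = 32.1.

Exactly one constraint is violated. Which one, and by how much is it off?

Distance(U, L) = 32.1 — off by 8.20.

P = (0.00, 0.00) ✓; P.y = 0.00, A.y = 0.00 ✓; |PA| = 33.60 ✓; ∠(HA, AP) = 90.00° ✓; |HA| = 13.30 ✓; bearing(H→U) − bearing(H→A) = 134.0° ✓; |HU| = 13.30 ✓; ∠(HU, UL) = 90.00° ✓; |UL| = 23.90 ✗.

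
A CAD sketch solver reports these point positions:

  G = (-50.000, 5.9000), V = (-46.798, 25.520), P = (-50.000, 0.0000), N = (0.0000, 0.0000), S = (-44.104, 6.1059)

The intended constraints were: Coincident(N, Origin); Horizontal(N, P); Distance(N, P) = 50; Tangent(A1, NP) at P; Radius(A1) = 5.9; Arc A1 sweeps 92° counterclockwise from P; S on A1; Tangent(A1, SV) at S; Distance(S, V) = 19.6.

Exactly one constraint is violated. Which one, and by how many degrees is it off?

Tangent(A1, SV) at S — off by 5.90°.

N = (0.00, 0.00) ✓; N.y = 0.00, P.y = 0.00 ✓; |NP| = 50.00 ✓; ∠(GP, PN) = 90.00° ✓; |GP| = 5.900 ✓; bearing(G→S) − bearing(G→P) = 92.00° ✓; |GS| = 5.900 ✓; ∠(GS, SV) = 84.10° ✗; |SV| = 19.60 ✓.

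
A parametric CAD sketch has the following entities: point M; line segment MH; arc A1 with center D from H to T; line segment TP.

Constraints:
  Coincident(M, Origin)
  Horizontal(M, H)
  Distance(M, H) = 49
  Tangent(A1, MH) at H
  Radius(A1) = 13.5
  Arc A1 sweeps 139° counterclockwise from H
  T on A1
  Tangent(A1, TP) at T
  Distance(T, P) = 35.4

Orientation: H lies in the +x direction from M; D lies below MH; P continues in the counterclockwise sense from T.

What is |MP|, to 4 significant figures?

81.68

M is at the origin; MH is horizontal with |MH| = 49.0 and H on the +x side, so H = (49.00, 0.000). Since A1 is tangent to MH there, DH ⟂ MH, so D = H + (0, -13.5) = (49.00, -13.50). On A1, H sits at bearing 90° from D; a 139° counterclockwise sweep puts T at bearing 229°, so T = D + 13.5·(cos 229°, sin 229°) = (40.14, -23.69). Tangency of A1 to TP means the radius DT is perpendicular to TP, so TP runs along (−sin 229°, cos 229°); with |TP| = 35.4, P = (66.86, -46.91). Then |MP| = |P − M| = 81.68.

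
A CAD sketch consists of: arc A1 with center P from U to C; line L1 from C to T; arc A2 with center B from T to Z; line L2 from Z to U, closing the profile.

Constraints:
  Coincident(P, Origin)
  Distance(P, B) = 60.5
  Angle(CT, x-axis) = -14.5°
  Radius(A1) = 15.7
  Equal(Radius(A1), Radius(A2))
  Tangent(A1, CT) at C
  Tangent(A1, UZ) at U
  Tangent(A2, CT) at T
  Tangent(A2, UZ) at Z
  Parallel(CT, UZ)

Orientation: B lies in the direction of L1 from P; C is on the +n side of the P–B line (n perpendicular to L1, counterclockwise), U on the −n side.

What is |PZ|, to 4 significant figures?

62.50

Tangency of A1 to both parallel lines with radius 15.7 puts C and U at P ± 15.7·n: C = (3.931, 15.20), U = (-3.931, -15.20). Equal radii place T and Z the same way about B: T = B + 15.7·n = (62.50, 0.05193), Z = B − 15.7·n = (54.64, -30.35). Then |PZ| = |Z − P| = 62.50.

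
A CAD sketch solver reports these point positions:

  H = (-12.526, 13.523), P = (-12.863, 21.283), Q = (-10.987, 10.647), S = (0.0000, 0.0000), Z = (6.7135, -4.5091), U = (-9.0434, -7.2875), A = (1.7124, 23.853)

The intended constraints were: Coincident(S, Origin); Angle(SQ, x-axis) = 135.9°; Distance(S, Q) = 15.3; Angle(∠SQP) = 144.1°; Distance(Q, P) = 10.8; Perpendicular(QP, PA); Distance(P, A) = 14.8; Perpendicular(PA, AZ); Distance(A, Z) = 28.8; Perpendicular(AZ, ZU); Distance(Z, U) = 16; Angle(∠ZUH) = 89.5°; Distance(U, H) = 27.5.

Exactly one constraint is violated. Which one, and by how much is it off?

Distance(U, H) = 27.5 — off by 6.40.

S = (0.00, 0.00) ✓; SQ at 135.9° ✓; |SQ| = 15.30 ✓; ∠SQP = 144.1° ✓; |QP| = 10.80 ✓; ∠(QP, PA) = 90.00° ✓; |PA| = 14.80 ✓; ∠(PA, AZ) = 90.00° ✓; |AZ| = 28.80 ✓; ∠(AZ, ZU) = 90.00° ✓; |ZU| = 16.00 ✓; ∠ZUH = 89.50° ✓; |UH| = 21.10 ✗.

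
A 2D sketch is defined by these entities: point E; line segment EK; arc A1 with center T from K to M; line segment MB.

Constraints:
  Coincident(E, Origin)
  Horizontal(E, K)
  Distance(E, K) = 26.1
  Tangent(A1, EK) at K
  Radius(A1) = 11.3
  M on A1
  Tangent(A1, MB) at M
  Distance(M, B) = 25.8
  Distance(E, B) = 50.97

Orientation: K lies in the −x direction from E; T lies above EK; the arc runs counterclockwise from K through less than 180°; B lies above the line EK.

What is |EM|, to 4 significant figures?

25.21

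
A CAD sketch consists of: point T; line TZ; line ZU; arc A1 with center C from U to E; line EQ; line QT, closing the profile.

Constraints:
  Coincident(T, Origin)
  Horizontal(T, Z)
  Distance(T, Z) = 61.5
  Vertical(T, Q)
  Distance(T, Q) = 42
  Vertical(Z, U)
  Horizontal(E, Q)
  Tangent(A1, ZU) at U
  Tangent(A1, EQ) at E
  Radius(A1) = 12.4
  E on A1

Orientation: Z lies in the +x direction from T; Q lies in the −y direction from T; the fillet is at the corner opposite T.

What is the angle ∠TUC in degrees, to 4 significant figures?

25.70°

T is at the origin; T and Z share the same y with |TZ| = 61.5 and Z on the +x side, so Z = (61.50, 0.000). TQ is vertical with |TQ| = 42.0 and Q on the −y side, so Q = (0.000, -42.00). The virtual corner opposite T is at (61.50, -42.00). A1 meets ZU tangentially, so CU is at right angles to ZU and since A1 is tangent to EQ there, CE ⟂ EQ, with radius 12.4, so the center C sits 12.4 in from both sides at C = (49.10, -29.60). That places the tangent points at U = (61.50, -29.60) on ZU and E = (49.10, -42.00) on EQ. Then cos ∠TUC = UT·UC / (|UT||UC|), giving 25.70°.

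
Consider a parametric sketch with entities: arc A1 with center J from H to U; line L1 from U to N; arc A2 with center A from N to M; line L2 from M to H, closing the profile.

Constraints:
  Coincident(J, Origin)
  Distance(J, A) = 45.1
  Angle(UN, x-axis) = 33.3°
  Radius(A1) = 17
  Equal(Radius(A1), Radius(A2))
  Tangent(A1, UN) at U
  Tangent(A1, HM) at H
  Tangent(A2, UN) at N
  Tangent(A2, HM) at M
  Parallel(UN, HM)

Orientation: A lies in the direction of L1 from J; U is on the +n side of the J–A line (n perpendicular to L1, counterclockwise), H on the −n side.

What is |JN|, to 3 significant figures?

48.2

The slot axis is L1's direction at 33.3°, so u = (cos 33.3°, sin 33.3°) = (0.836, 0.549) and n = (−sin 33.3°, cos 33.3°) = (-0.549, 0.836). J is at the origin and A lies 45.1 along u from J, so A = 45.1·u = (37.7, 24.8). Tangency of A1 to both parallel lines with radius 17.0 puts U and H at J ± 17.0·n: U = (-9.33, 14.2), H = (9.33, -14.2). Equal radii place N and M the same way about A: N = A + 17.0·n = (28.4, 39.0), M = A − 17.0·n = (47.0, 10.6). Then |JN| = |N − J| = 48.2.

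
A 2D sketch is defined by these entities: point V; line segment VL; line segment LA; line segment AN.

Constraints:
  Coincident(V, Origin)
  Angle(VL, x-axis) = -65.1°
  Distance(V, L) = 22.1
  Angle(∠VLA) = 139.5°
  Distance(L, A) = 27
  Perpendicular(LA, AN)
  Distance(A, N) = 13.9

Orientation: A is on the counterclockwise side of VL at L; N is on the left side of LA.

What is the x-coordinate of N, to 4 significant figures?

39.64

V is at the origin; VL runs at -65.1° with length 22.1, so L = 22.1·(cos -65.1°, sin -65.1°) = (9.305, -20.05). ∠VLA = 139.5°, so LA runs at -65.1° + (180° − 139.5°) = -24.60° from the x-axis; with |LA| = 27.0, A = L + 27.0·(cos -24.60°, sin -24.60°) = (33.85, -31.29). LA ⟂ AN; with |AN| = 13.9 on the left of LA, N = A + 13.9·(0.4163, 0.9092) = (39.64, -18.65). So N.x = 39.64.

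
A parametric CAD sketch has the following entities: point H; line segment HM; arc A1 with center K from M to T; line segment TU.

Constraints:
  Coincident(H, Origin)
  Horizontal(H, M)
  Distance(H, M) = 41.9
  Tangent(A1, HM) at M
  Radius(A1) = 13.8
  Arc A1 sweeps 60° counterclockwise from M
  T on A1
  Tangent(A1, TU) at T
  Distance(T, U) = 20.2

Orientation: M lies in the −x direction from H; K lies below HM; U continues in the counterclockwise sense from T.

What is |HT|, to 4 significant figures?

54.29

H is at the origin; H and M share the same y with |HM| = 41.9 and M on the −x side, so M = (-41.90, 0.000). Since A1 is tangent to HM there, KM ⟂ HM, so K = M + (0, -13.8) = (-41.90, -13.80). On A1, M sits at bearing 90° from K; a 60° counterclockwise sweep puts T at bearing 150°, so T = K + 13.8·(cos 150°, sin 150°) = (-53.85, -6.900). Then |HT| = |T − H| = 54.29.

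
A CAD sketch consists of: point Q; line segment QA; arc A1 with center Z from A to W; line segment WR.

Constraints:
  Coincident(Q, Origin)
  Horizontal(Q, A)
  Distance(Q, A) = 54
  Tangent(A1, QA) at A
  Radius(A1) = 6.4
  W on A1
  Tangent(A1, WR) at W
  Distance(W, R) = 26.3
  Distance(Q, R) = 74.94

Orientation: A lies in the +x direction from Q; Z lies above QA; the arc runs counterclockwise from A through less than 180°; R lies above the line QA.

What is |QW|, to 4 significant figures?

60.14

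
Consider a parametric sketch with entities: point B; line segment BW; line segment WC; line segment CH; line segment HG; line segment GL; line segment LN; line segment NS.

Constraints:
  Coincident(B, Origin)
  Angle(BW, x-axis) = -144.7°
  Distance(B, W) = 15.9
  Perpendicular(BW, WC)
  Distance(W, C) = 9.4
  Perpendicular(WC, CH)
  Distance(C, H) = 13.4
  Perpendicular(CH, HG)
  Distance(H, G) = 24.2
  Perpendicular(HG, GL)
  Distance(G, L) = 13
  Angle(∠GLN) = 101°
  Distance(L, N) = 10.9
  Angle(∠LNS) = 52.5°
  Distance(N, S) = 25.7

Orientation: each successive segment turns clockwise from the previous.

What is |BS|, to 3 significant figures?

16.5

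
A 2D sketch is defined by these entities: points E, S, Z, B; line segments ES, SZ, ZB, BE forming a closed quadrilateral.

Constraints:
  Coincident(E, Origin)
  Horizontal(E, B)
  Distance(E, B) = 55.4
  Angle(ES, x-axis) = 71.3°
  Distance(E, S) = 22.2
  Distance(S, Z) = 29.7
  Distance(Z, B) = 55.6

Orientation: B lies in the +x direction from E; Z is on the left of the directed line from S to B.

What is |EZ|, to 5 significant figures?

51.452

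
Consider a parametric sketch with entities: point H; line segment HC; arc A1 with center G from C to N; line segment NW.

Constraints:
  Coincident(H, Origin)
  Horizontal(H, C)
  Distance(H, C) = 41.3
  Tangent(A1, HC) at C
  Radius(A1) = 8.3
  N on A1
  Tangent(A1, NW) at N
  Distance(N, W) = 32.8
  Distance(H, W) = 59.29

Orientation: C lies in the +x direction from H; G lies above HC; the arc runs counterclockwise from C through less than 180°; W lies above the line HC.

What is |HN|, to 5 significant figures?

50.421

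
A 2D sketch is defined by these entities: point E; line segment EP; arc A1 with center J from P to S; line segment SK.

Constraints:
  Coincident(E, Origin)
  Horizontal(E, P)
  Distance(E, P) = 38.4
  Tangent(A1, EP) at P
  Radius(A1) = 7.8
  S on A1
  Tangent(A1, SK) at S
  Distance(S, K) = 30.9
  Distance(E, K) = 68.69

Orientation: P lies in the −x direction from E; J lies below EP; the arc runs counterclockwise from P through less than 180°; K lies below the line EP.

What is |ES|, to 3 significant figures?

45.0

E is at the origin; E and P share the same y with |EP| = 38.4 and P on the −x side, so P = (-38.4, 0.00). A1 meets EP tangentially, so JP is at right angles to EP, so J = P + (0, -7.8) = (-38.4, -7.80). Since JS ⟂ SK (tangency), |JK| = √(7.8² + 30.9²) = 31.9 regardless of where S sits on A1. So K lies on both circle(E, 68.69) and circle(J, 31.9); the below-EP intersection is K = (-62.3, -28.8). S is the foot of the tangent from K: S = (-44.8, -3.38).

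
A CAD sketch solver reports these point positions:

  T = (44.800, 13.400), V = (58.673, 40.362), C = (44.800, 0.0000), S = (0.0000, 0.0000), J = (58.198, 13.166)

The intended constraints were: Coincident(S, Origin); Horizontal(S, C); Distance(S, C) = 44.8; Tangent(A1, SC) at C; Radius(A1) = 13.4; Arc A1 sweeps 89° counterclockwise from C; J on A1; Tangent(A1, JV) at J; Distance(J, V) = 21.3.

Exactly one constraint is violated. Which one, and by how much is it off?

Distance(J, V) = 21.3 — off by 5.90.

S = (0.00, 0.00) ✓; S.y = 0.00, C.y = 0.00 ✓; |SC| = 44.80 ✓; ∠(TC, CS) = 90.00° ✓; |TC| = 13.40 ✓; bearing(T→J) − bearing(T→C) = 89.00° ✓; |TJ| = 13.40 ✓; ∠(TJ, JV) = 90.00° ✓; |JV| = 27.20 ✗.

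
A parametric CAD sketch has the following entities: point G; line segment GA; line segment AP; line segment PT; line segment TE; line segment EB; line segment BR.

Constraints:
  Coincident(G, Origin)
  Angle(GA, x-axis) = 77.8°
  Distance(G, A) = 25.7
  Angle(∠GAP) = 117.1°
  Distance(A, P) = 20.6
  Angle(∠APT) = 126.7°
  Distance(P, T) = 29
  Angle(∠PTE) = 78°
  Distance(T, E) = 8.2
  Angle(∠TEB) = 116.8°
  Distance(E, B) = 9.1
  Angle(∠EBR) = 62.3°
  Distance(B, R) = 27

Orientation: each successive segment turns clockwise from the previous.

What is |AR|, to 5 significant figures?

49.117

∠TEB = 116.8° gives EB at 156.40° from the x-axis; with |EB| = 9.1, B = (33.408, 10.820). ∠EBR = 62.3° gives BR at 38.700° from the x-axis; with |BR| = 27.0, R = (54.480, 27.701). Then |AR| = |R − A| = 49.117.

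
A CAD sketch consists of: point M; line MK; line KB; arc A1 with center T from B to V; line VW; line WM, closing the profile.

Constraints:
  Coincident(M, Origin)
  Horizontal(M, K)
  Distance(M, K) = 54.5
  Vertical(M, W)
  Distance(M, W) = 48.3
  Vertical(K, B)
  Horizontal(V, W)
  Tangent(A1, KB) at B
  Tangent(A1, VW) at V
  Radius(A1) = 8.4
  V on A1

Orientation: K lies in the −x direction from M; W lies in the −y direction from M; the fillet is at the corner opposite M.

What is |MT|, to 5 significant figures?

60.969

MW is vertical with |MW| = 48.3 and W on the −y side, so W = (0.0000, -48.300). The virtual corner opposite M is at (-54.500, -48.300). Tangency of A1 to KB means the radius TB is perpendicular to KB and tangency of A1 to VW means the radius TV is perpendicular to VW, with radius 8.4, so the center T sits 8.4 in from both sides at T = (-46.100, -39.900). Then |MT| = |T − M| = 60.969.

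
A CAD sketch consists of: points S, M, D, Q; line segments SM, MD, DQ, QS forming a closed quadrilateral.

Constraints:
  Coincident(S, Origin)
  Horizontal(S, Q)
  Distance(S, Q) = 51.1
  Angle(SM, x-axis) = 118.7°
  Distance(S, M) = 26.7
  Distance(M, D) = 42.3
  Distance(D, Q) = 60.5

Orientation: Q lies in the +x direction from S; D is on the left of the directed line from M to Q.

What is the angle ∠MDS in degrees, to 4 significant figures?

28.46°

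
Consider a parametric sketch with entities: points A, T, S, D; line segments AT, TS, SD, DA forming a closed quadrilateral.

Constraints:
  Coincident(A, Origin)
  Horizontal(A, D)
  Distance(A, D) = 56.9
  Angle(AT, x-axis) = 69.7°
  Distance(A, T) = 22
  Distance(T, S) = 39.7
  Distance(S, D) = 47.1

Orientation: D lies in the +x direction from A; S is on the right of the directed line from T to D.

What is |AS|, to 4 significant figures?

23.07

Checks: |TS| = 39.70 ✓; |SD| = 47.10 ✓.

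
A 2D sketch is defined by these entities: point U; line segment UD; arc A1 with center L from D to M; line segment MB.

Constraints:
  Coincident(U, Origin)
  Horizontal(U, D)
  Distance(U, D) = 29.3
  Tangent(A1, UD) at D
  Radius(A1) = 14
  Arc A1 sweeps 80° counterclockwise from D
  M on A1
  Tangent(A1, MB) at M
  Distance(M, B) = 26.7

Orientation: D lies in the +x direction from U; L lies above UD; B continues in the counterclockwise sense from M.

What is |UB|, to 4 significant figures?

60.92

U is at the origin; U and D share the same y with |UD| = 29.3 and D on the +x side, so D = (29.30, 0.000). A1 meets UD tangentially, so LD is at right angles to UD, so L = D + (0, 14) = (29.30, 14.00). On A1, D sits at bearing -90° from L; an 80° counterclockwise sweep puts M at bearing -10°, so M = L + 14.0·(cos -10°, sin -10°) = (43.09, 11.57). Tangency of A1 to MB means the radius LM is perpendicular to MB, so MB runs along (−sin -10°, cos -10°); with |MB| = 26.7, B = (47.72, 37.86). Then |UB| = |B − U| = 60.92.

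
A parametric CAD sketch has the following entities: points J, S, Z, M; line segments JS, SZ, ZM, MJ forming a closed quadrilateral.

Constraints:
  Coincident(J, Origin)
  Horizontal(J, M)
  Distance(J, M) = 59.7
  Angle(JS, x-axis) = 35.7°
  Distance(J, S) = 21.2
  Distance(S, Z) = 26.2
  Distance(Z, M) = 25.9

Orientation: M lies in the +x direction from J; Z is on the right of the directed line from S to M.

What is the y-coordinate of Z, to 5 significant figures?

-7.0673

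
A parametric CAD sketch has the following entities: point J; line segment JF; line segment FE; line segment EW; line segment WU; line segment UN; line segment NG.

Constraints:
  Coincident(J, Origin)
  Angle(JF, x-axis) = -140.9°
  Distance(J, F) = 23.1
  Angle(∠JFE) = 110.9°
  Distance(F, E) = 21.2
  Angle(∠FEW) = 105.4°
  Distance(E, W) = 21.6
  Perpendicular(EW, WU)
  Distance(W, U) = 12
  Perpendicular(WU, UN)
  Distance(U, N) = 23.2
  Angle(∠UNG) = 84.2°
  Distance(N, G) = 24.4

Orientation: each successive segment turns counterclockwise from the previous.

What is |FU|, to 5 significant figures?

28.507

∠FEW = 105.4° gives EW at 2.8000° from the x-axis; with |EW| = 21.6, W = (10.269, -33.653). EW ⟂ WU, so WU runs at 92.800°; with |WU| = 12.0, U = (9.6828, -21.667). Then |FU| = |U − F| = 28.507.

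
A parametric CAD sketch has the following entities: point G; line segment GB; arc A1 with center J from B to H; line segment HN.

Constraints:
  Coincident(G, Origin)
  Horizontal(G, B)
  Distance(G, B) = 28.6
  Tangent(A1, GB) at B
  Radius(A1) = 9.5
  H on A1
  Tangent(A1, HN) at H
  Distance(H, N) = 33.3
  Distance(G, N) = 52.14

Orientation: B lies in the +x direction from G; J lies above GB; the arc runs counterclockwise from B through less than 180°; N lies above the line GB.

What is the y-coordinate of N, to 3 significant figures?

44.1

G is at the origin; G and B share the same y with |GB| = 28.6 and B on the +x side, so B = (28.6, 0.00). A1 meets GB tangentially, so JB is at right angles to GB, so J = B + (0, 9.5) = (28.6, 9.50). Since JH ⟂ HN (tangency), |JN| = √(9.5² + 33.3²) = 34.6 regardless of where H sits on A1. So N lies on both circle(G, 52.14) and circle(J, 34.6); the above-GB intersection is N = (27.8, 44.1). H is the foot of the tangent from N: H = (37.7, 12.3).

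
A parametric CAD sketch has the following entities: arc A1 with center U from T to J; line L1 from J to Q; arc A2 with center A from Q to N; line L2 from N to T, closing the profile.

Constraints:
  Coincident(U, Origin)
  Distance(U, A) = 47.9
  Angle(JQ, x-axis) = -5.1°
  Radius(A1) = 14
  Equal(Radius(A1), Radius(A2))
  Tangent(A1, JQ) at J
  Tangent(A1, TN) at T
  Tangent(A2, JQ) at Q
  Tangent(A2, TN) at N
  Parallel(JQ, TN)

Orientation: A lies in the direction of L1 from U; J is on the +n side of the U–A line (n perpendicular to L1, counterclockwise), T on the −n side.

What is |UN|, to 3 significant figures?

49.9

The slot axis is L1's direction at -5.1°, so u = (cos -5.1°, sin -5.1°) = (0.996, -0.0889) and n = (−sin -5.1°, cos -5.1°) = (0.0889, 0.996). U is at the origin and A lies 47.9 along u from U, so A = 47.9·u = (47.7, -4.26). Tangency of A1 to both parallel lines with radius 14.0 puts J and T at U ± 14.0·n: J = (1.24, 13.9), T = (-1.24, -13.9). Equal radii place Q and N the same way about A: Q = A + 14.0·n = (49.0, 9.69), N = A − 14.0·n = (46.5, -18.2). Then |UN| = |N − U| = 49.9.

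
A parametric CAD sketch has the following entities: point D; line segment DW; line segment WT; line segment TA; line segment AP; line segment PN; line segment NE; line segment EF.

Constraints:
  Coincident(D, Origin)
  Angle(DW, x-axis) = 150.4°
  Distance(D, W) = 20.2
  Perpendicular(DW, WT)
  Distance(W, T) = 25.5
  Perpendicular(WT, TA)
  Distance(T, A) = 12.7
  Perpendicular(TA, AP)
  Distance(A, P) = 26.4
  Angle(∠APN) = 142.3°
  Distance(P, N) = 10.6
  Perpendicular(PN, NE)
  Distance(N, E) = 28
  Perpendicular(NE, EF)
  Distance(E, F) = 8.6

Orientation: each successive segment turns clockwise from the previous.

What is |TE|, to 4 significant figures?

23.79

D is at the origin; DW runs at 150.4° with length 20.2, so W = (-17.56, 9.978). DW ⟂ WT, so WT runs at 60.40°; with |WT| = 25.5, T = (-4.968, 32.15). The perpendicularity gives TA at right angles to WT, so TA runs at -29.60°; with |TA| = 12.7, A = (6.074, 25.88). TA is perpendicular to AP, so AP runs at -119.6°; with |AP| = 26.4, P = (-6.966, 2.922). ∠APN = 142.3° gives PN at -157.3° from the x-axis; with |PN| = 10.6, N = (-16.74, -1.169). PN is perpendicular to NE, so NE runs at 112.7°; with |NE| = 28.0, E = (-27.55, 24.66). Then |TE| = |E − T| = 23.79.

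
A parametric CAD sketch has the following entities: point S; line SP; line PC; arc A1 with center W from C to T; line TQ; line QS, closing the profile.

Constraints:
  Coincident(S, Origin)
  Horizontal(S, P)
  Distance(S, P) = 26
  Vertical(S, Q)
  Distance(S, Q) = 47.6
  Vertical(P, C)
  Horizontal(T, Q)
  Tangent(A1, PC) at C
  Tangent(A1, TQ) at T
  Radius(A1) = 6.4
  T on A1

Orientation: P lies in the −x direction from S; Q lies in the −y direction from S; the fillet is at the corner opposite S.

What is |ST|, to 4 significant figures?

51.48

S is at the origin; SP is horizontal with |SP| = 26.0 and P on the −x side, so P = (-26.00, 0.000). S and Q share the same x with |SQ| = 47.6 and Q on the −y side, so Q = (0.000, -47.60). The virtual corner opposite S is at (-26.00, -47.60). Tangency of A1 to PC means the radius WC is perpendicular to PC and since A1 is tangent to TQ there, WT ⟂ TQ, with radius 6.4, so the center W sits 6.4 in from both sides at W = (-19.60, -41.20). That places the tangent points at C = (-26.00, -41.20) on PC and T = (-19.60, -47.60) on TQ. Then |ST| = |T − S| = 51.48.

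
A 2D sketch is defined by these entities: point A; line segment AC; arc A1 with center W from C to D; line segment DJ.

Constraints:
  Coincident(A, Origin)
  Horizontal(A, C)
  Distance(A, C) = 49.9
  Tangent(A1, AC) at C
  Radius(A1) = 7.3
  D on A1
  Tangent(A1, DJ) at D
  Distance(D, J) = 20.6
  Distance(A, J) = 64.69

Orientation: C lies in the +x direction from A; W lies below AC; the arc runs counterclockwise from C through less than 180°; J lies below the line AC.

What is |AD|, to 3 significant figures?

46.2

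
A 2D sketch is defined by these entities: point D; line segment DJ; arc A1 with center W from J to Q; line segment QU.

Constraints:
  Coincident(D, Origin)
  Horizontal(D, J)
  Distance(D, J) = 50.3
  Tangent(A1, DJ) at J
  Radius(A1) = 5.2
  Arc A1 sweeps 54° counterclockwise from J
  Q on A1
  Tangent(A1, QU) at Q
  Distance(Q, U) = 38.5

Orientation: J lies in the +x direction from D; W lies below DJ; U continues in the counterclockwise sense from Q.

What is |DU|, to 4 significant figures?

40.73

D is at the origin; D and J share the same y with |DJ| = 50.3 and J on the +x side, so J = (50.30, 0.000). Tangency of A1 to DJ means the radius WJ is perpendicular to DJ, so W = J + (0, -5.2) = (50.30, -5.200). On A1, J sits at bearing 90° from W; a 54° counterclockwise sweep puts Q at bearing 144°, so Q = W + 5.2·(cos 144°, sin 144°) = (46.09, -2.144). Tangency of A1 to QU means the radius WQ is perpendicular to QU, so QU runs along (−sin 144°, cos 144°); with |QU| = 38.5, U = (23.46, -33.29). Then |DU| = |U − D| = 40.73.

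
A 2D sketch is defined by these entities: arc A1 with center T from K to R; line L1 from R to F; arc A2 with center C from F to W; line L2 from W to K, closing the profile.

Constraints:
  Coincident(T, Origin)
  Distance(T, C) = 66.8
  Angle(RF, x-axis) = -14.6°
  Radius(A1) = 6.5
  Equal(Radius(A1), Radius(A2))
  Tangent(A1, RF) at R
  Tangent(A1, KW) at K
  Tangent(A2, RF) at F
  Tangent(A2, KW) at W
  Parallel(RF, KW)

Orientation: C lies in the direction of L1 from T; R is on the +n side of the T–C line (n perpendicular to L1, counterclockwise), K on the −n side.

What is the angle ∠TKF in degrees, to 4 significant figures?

78.99°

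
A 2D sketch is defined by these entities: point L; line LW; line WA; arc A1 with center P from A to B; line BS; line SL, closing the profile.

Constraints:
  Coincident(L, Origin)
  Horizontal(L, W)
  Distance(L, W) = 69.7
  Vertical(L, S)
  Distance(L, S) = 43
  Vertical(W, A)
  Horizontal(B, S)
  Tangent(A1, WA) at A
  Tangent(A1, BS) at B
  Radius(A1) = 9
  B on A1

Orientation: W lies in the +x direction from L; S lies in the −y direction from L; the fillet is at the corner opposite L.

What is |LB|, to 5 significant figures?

74.387

The virtual corner opposite L is at (69.700, -43.000). The tangent condition forces PA to be normal to WA and since A1 is tangent to BS there, PB ⟂ BS, with radius 9.0, so the center P sits 9.0 in from both sides at P = (60.700, -34.000). That places the tangent points at A = (69.700, -34.000) on WA and B = (60.700, -43.000) on BS. Then |LB| = |B − L| = 74.387.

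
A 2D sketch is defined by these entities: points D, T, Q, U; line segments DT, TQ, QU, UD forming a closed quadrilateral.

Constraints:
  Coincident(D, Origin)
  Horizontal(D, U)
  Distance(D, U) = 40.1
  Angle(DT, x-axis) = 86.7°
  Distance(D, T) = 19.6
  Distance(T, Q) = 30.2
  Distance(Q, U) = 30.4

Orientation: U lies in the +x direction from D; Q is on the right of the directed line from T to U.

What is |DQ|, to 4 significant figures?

14.22

Checks: |TQ| = 30.20 ✓; |QU| = 30.40 ✓.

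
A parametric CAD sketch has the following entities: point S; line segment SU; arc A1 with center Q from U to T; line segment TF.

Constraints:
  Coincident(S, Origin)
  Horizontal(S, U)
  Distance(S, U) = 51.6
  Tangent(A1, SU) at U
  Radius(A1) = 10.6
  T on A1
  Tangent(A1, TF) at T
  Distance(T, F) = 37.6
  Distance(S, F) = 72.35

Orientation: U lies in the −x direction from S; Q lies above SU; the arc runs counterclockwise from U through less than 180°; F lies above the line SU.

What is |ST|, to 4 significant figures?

43.69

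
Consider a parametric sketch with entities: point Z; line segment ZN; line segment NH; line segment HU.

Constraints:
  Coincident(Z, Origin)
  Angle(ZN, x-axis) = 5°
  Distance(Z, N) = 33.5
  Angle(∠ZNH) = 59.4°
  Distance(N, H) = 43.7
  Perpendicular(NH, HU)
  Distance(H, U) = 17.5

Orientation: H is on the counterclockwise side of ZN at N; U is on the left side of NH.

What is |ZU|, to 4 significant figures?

28.96

Z is at the origin; ZN runs at 5.0° with length 33.5, so N = 33.5·(cos 5.0°, sin 5.0°) = (33.37, 2.920). ∠ZNH = 59.4°, so NH runs at 5.0° + (180° − 59.4°) = 125.6° from the x-axis; with |NH| = 43.7, H = N + 43.7·(cos 125.6°, sin 125.6°) = (7.934, 38.45). NH ⟂ HU; with |HU| = 17.5 on the left of NH, U = H + 17.5·(-0.8131, -0.5821) = (-6.296, 28.27). Then |ZU| = |U − Z| = 28.96.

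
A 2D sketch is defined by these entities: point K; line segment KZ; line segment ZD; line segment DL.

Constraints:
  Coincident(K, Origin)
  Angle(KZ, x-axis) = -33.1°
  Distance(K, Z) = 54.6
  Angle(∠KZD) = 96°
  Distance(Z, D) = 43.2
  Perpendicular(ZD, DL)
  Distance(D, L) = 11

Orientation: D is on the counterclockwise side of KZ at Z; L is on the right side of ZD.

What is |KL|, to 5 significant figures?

81.585

K is at the origin; KZ runs at -33.1° with length 54.6, so Z = 54.6·(cos -33.1°, sin -33.1°) = (45.739, -29.817). ∠KZD = 96.0°, so ZD runs at -33.1° + (180° − 96.0°) = 50.900° from the x-axis; with |ZD| = 43.2, D = Z + 43.2·(cos 50.900°, sin 50.900°) = (72.985, 3.7080). The perpendicularity gives DL at right angles to ZD; with |DL| = 11.0 on the right of ZD, L = D + 11.0·(0.77605, -0.63068) = (81.521, -3.2294). Then |KL| = |L − K| = 81.585.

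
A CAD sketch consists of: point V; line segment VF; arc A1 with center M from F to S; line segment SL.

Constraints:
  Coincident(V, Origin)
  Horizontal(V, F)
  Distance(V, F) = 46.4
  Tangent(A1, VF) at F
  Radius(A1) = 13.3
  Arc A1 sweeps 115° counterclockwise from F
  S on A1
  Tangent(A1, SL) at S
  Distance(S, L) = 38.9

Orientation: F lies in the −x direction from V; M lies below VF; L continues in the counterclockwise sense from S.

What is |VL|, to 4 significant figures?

68.56

On A1, F sits at bearing 90° from M; a 115° counterclockwise sweep puts S at bearing 205°, so S = M + 13.3·(cos 205°, sin 205°) = (-58.45, -18.92). A1 meets SL tangentially, so MS is at right angles to SL, so SL runs along (−sin 205°, cos 205°); with |SL| = 38.9, L = (-42.01, -54.18). Then |VL| = |L − V| = 68.56.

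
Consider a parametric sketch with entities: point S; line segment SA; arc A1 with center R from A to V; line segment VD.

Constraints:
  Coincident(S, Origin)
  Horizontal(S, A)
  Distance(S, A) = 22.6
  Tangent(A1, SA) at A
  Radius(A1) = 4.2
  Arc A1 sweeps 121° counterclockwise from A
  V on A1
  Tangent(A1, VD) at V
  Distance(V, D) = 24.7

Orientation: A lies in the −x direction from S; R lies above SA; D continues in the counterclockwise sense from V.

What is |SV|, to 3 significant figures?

20.0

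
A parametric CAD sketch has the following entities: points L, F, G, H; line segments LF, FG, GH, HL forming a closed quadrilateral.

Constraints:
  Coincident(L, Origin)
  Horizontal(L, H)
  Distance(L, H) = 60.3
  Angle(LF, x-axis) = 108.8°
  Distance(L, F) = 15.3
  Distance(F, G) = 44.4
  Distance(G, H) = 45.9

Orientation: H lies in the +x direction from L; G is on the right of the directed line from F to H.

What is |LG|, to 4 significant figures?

29.94

L is at the origin; LH is horizontal with |LH| = 60.3 and H in +x, so H = (60.3, 0). LF runs at 108.8° with |LF| = 15.3, so F = (-4.931, 14.48). G is determined by |FG| = 44.4 and |GH| = 45.9 together: it lies at the intersection of circle(F, 44.4) and circle(H, 45.9). With |FH| = 66.82, the foot of the radical line on FH is 32.40 from F and the perpendicular offset is √(44.4² − 32.40²) = 30.36. Taking the right-of-FH solution: G = (20.11, -22.18).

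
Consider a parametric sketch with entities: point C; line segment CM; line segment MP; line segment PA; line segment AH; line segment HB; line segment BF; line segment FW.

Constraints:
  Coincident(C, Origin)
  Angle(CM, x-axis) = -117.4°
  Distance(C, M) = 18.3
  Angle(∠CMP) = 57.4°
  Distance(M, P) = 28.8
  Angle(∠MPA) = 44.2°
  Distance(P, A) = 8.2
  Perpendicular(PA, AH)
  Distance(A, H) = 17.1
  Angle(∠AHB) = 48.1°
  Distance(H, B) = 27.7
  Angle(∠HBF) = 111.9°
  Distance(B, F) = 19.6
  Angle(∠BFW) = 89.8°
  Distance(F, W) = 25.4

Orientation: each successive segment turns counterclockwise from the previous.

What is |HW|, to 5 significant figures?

29.845

∠HBF = 111.9° gives BF at 71.000° from the x-axis; with |BF| = 19.6, F = (37.172, -1.8320). ∠BFW = 89.8° gives FW at 161.20° from the x-axis; with |FW| = 25.4, W = (13.127, 6.3536). Then |HW| = |W − H| = 29.845.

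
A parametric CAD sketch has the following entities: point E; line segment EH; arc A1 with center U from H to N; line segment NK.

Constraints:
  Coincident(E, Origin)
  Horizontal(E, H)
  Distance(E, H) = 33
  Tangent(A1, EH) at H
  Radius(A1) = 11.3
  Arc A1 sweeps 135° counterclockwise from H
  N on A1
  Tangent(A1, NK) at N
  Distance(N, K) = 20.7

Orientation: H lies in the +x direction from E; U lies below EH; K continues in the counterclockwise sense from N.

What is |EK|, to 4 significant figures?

52.18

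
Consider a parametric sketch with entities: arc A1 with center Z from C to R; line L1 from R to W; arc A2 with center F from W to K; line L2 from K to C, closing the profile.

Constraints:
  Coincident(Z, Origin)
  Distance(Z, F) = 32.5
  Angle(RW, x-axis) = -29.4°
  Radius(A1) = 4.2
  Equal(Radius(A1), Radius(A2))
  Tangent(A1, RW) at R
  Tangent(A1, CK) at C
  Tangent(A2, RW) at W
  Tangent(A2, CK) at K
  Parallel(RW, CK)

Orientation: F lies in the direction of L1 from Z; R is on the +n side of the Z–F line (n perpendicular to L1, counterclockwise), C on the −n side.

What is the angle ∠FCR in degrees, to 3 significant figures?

82.6°

The slot axis is L1's direction at -29.4°, so u = (cos -29.4°, sin -29.4°) = (0.871, -0.491) and n = (−sin -29.4°, cos -29.4°) = (0.491, 0.871). Z is at the origin and F lies 32.5 along u from Z, so F = 32.5·u = (28.3, -16.0). Tangency of A1 to both parallel lines with radius 4.2 puts R and C at Z ± 4.2·n: R = (2.06, 3.66), C = (-2.06, -3.66). Then cos ∠FCR = CF·CR / (|CF||CR|), giving 82.6°.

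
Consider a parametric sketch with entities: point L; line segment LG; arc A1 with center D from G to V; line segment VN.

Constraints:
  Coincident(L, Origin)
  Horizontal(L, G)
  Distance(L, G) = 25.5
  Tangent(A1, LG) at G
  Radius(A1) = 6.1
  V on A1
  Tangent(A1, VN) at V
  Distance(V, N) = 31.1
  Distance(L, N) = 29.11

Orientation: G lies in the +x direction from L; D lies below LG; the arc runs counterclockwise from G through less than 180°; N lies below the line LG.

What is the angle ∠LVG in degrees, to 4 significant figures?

143.7°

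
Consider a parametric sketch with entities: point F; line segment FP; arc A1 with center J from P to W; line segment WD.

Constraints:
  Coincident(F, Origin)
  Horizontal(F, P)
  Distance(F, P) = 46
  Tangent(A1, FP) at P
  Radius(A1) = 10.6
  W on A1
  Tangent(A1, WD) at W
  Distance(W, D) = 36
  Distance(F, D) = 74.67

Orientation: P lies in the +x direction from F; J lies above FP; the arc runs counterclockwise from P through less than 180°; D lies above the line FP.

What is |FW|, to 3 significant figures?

57.4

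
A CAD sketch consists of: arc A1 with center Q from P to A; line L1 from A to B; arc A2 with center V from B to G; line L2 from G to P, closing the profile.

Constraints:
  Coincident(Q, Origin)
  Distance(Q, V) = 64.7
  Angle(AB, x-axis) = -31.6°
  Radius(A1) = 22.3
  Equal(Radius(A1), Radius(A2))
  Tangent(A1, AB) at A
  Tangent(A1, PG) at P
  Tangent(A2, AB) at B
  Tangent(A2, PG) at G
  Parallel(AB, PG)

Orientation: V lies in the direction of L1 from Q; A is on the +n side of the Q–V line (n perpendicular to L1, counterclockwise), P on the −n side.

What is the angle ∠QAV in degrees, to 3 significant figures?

71.0°

Q is at the origin and V lies 64.7 along u from Q, so V = 64.7·u = (55.1, -33.9). Tangency of A1 to both parallel lines with radius 22.3 puts A and P at Q ± 22.3·n: A = (11.7, 19.0), P = (-11.7, -19.0). Then cos ∠QAV = AQ·AV / (|AQ||AV|), giving 71.0°.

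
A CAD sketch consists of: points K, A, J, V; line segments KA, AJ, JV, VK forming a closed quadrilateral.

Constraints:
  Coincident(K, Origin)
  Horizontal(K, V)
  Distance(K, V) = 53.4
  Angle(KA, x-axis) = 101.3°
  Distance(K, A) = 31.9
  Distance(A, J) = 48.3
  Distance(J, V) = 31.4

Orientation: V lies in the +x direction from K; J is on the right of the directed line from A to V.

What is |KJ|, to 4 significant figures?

23.98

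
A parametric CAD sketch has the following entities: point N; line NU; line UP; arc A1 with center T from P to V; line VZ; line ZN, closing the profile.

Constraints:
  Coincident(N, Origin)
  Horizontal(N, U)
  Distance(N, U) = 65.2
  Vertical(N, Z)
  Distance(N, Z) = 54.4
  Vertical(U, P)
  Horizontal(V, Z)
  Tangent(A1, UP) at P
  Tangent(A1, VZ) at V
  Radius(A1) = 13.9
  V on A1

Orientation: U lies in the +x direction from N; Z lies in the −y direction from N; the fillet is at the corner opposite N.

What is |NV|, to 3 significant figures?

74.8

N is at the origin; N and U share the same y with |NU| = 65.2 and U on the +x side, so U = (65.2, 0.00). NZ is vertical with |NZ| = 54.4 and Z on the −y side, so Z = (0.00, -54.4). The virtual corner opposite N is at (65.2, -54.4). Since A1 is tangent to UP there, TP ⟂ UP and the tangent condition forces TV to be normal to VZ, with radius 13.9, so the center T sits 13.9 in from both sides at T = (51.3, -40.5). That places the tangent points at P = (65.2, -40.5) on UP and V = (51.3, -54.4) on VZ. Then |NV| = |V − N| = 74.8.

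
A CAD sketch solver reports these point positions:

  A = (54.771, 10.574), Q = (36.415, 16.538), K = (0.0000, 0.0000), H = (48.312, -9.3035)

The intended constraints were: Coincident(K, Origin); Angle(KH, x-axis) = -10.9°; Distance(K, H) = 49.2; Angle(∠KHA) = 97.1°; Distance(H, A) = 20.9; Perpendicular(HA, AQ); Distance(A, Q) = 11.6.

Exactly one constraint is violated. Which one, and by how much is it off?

Distance(A, Q) = 11.6 — off by 7.70.

K = (0.00, 0.00) ✓; KH at -10.90° ✓; |KH| = 49.20 ✓; ∠KHA = 97.10° ✓; |HA| = 20.90 ✓; ∠(HA, AQ) = 90.00° ✓; |AQ| = 19.30 ✗.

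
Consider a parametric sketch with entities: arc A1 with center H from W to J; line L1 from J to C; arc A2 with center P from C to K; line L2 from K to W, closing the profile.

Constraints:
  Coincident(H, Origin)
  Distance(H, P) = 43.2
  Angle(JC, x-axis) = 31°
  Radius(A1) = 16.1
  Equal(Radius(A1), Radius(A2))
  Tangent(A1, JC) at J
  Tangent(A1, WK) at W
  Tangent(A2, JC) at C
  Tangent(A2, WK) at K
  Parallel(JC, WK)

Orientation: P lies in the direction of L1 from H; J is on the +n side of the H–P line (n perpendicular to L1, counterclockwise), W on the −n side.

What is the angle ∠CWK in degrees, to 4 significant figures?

36.70°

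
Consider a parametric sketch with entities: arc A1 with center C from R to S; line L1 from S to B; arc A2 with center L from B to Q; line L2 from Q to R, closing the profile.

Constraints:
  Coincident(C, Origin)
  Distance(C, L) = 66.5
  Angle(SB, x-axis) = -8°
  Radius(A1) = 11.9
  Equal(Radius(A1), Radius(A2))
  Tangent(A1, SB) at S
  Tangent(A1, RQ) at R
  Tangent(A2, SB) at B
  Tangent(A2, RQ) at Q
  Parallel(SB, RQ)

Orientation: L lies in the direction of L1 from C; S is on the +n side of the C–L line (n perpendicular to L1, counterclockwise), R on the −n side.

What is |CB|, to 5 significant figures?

67.556

The slot axis is L1's direction at -8.0°, so u = (cos -8.0°, sin -8.0°) = (0.99027, -0.13917) and n = (−sin -8.0°, cos -8.0°) = (0.13917, 0.99027). C is at the origin and L lies 66.5 along u from C, so L = 66.5·u = (65.853, -9.2550). Tangency of A1 to both parallel lines with radius 11.9 puts S and R at C ± 11.9·n: S = (1.6562, 11.784), R = (-1.6562, -11.784). Equal radii place B and Q the same way about L: B = L + 11.9·n = (67.509, 2.5292), Q = L − 11.9·n = (64.197, -21.039). Then |CB| = |B − C| = 67.556.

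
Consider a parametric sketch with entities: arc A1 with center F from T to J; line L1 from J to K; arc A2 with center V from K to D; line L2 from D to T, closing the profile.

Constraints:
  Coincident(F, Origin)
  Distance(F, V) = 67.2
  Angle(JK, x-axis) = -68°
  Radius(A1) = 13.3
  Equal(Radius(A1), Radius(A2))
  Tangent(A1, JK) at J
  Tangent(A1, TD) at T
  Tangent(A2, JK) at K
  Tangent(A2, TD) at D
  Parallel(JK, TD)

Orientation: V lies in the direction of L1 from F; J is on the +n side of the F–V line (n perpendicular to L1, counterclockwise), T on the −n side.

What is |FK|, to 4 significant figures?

68.50

Tangency of A1 to both parallel lines with radius 13.3 puts J and T at F ± 13.3·n: J = (12.33, 4.982), T = (-12.33, -4.982). Equal radii place K and D the same way about V: K = V + 13.3·n = (37.51, -57.32), D = V − 13.3·n = (12.84, -67.29). Then |FK| = |K − F| = 68.50.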